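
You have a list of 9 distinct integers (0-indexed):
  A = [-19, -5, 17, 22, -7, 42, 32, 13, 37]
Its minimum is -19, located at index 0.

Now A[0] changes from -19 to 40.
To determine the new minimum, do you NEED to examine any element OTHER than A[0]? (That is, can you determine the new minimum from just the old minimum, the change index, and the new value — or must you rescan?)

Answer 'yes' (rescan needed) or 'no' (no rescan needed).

Old min = -19 at index 0
Change at index 0: -19 -> 40
Index 0 WAS the min and new value 40 > old min -19. Must rescan other elements to find the new min.
Needs rescan: yes

Answer: yes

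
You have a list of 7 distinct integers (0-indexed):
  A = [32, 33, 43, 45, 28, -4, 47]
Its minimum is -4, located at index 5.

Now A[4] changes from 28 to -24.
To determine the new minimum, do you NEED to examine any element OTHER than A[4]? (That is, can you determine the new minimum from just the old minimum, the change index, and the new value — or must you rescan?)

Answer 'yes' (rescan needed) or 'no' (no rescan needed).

Old min = -4 at index 5
Change at index 4: 28 -> -24
Index 4 was NOT the min. New min = min(-4, -24). No rescan of other elements needed.
Needs rescan: no

Answer: no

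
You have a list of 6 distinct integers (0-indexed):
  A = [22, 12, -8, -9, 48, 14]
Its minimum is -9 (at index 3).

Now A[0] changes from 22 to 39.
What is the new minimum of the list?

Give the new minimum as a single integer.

Old min = -9 (at index 3)
Change: A[0] 22 -> 39
Changed element was NOT the old min.
  New min = min(old_min, new_val) = min(-9, 39) = -9

Answer: -9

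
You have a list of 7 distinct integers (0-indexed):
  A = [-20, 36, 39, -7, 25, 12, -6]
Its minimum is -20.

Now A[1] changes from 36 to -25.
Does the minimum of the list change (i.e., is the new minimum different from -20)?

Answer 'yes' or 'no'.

Old min = -20
Change: A[1] 36 -> -25
Changed element was NOT the min; min changes only if -25 < -20.
New min = -25; changed? yes

Answer: yes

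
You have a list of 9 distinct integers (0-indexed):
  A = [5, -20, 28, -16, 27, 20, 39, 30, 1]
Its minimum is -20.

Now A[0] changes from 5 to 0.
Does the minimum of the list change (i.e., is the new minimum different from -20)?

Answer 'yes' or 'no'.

Old min = -20
Change: A[0] 5 -> 0
Changed element was NOT the min; min changes only if 0 < -20.
New min = -20; changed? no

Answer: no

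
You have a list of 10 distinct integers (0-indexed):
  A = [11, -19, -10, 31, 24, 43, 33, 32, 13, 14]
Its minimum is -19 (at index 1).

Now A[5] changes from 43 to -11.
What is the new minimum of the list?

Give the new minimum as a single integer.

Old min = -19 (at index 1)
Change: A[5] 43 -> -11
Changed element was NOT the old min.
  New min = min(old_min, new_val) = min(-19, -11) = -19

Answer: -19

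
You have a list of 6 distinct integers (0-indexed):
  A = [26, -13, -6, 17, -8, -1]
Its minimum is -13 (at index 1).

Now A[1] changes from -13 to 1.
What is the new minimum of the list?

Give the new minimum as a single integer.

Old min = -13 (at index 1)
Change: A[1] -13 -> 1
Changed element WAS the min. Need to check: is 1 still <= all others?
  Min of remaining elements: -8
  New min = min(1, -8) = -8

Answer: -8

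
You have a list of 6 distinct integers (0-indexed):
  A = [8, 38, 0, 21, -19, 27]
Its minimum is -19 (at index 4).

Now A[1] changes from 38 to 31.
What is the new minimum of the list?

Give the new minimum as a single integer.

Answer: -19

Derivation:
Old min = -19 (at index 4)
Change: A[1] 38 -> 31
Changed element was NOT the old min.
  New min = min(old_min, new_val) = min(-19, 31) = -19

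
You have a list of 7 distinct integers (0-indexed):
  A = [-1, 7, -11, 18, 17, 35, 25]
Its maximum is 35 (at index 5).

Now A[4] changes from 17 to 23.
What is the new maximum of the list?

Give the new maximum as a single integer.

Old max = 35 (at index 5)
Change: A[4] 17 -> 23
Changed element was NOT the old max.
  New max = max(old_max, new_val) = max(35, 23) = 35

Answer: 35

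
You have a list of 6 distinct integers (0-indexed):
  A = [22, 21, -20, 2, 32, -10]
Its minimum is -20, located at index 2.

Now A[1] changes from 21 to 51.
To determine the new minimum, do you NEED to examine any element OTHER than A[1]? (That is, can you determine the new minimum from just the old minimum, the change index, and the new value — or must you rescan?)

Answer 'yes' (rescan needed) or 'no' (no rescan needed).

Old min = -20 at index 2
Change at index 1: 21 -> 51
Index 1 was NOT the min. New min = min(-20, 51). No rescan of other elements needed.
Needs rescan: no

Answer: no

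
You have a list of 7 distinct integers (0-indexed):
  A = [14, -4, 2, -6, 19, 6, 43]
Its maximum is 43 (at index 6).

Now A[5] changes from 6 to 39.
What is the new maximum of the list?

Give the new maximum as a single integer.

Answer: 43

Derivation:
Old max = 43 (at index 6)
Change: A[5] 6 -> 39
Changed element was NOT the old max.
  New max = max(old_max, new_val) = max(43, 39) = 43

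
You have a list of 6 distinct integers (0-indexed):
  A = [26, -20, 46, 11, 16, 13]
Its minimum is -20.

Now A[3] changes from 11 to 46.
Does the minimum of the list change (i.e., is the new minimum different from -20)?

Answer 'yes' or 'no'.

Answer: no

Derivation:
Old min = -20
Change: A[3] 11 -> 46
Changed element was NOT the min; min changes only if 46 < -20.
New min = -20; changed? no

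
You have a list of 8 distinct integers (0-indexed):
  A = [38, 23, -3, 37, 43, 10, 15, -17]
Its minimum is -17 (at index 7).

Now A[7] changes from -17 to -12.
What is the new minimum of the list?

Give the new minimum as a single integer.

Answer: -12

Derivation:
Old min = -17 (at index 7)
Change: A[7] -17 -> -12
Changed element WAS the min. Need to check: is -12 still <= all others?
  Min of remaining elements: -3
  New min = min(-12, -3) = -12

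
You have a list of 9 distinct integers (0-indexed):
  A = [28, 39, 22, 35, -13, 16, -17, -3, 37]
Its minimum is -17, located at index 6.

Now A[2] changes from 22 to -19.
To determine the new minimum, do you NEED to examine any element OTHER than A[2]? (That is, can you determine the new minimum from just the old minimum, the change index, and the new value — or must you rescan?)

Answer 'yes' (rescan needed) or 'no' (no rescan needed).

Old min = -17 at index 6
Change at index 2: 22 -> -19
Index 2 was NOT the min. New min = min(-17, -19). No rescan of other elements needed.
Needs rescan: no

Answer: no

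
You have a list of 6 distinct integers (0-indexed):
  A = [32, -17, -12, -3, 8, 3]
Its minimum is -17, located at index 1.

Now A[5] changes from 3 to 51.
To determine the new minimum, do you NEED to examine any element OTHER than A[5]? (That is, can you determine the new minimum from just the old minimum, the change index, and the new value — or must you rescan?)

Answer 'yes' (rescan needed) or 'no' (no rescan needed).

Old min = -17 at index 1
Change at index 5: 3 -> 51
Index 5 was NOT the min. New min = min(-17, 51). No rescan of other elements needed.
Needs rescan: no

Answer: no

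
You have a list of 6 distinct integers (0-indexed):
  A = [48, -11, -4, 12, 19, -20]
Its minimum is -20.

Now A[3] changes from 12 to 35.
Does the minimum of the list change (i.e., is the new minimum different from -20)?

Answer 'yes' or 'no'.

Answer: no

Derivation:
Old min = -20
Change: A[3] 12 -> 35
Changed element was NOT the min; min changes only if 35 < -20.
New min = -20; changed? no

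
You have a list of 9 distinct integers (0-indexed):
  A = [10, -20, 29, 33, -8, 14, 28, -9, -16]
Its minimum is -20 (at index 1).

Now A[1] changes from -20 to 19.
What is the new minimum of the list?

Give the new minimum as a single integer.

Answer: -16

Derivation:
Old min = -20 (at index 1)
Change: A[1] -20 -> 19
Changed element WAS the min. Need to check: is 19 still <= all others?
  Min of remaining elements: -16
  New min = min(19, -16) = -16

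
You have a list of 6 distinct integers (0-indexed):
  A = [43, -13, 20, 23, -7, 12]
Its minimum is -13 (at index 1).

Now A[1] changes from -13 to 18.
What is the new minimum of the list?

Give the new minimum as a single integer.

Answer: -7

Derivation:
Old min = -13 (at index 1)
Change: A[1] -13 -> 18
Changed element WAS the min. Need to check: is 18 still <= all others?
  Min of remaining elements: -7
  New min = min(18, -7) = -7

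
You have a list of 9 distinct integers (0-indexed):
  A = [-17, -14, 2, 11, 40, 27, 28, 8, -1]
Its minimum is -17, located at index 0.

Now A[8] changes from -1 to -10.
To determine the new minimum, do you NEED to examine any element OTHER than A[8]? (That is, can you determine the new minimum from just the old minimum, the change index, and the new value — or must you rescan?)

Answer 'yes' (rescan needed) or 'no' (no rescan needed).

Answer: no

Derivation:
Old min = -17 at index 0
Change at index 8: -1 -> -10
Index 8 was NOT the min. New min = min(-17, -10). No rescan of other elements needed.
Needs rescan: no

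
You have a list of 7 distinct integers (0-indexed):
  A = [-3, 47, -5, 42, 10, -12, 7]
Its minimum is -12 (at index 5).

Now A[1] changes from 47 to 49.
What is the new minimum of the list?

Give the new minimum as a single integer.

Old min = -12 (at index 5)
Change: A[1] 47 -> 49
Changed element was NOT the old min.
  New min = min(old_min, new_val) = min(-12, 49) = -12

Answer: -12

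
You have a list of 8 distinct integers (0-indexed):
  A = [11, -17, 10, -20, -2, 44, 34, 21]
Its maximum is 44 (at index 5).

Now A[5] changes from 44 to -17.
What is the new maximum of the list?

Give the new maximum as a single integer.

Old max = 44 (at index 5)
Change: A[5] 44 -> -17
Changed element WAS the max -> may need rescan.
  Max of remaining elements: 34
  New max = max(-17, 34) = 34

Answer: 34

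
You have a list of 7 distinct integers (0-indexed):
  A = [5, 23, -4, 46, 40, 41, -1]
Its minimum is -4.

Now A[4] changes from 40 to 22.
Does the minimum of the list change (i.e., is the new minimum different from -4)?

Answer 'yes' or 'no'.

Old min = -4
Change: A[4] 40 -> 22
Changed element was NOT the min; min changes only if 22 < -4.
New min = -4; changed? no

Answer: no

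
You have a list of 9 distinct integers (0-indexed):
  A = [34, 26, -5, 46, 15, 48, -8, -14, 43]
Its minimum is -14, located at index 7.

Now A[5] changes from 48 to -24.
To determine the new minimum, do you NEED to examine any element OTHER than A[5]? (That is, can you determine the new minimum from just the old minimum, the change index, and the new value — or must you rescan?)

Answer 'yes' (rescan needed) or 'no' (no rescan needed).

Old min = -14 at index 7
Change at index 5: 48 -> -24
Index 5 was NOT the min. New min = min(-14, -24). No rescan of other elements needed.
Needs rescan: no

Answer: no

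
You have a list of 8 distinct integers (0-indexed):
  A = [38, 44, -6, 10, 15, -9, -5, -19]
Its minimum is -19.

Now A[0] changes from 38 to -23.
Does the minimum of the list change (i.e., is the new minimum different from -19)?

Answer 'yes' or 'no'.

Answer: yes

Derivation:
Old min = -19
Change: A[0] 38 -> -23
Changed element was NOT the min; min changes only if -23 < -19.
New min = -23; changed? yes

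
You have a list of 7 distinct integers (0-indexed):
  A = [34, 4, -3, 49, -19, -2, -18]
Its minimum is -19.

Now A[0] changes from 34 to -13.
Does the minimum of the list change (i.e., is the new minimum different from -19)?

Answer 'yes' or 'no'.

Old min = -19
Change: A[0] 34 -> -13
Changed element was NOT the min; min changes only if -13 < -19.
New min = -19; changed? no

Answer: no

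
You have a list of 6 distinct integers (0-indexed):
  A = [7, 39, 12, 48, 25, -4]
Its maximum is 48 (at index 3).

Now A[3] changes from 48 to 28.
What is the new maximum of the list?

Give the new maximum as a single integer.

Old max = 48 (at index 3)
Change: A[3] 48 -> 28
Changed element WAS the max -> may need rescan.
  Max of remaining elements: 39
  New max = max(28, 39) = 39

Answer: 39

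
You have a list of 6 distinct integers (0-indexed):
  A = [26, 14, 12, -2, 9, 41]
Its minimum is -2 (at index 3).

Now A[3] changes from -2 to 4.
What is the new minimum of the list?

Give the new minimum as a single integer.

Old min = -2 (at index 3)
Change: A[3] -2 -> 4
Changed element WAS the min. Need to check: is 4 still <= all others?
  Min of remaining elements: 9
  New min = min(4, 9) = 4

Answer: 4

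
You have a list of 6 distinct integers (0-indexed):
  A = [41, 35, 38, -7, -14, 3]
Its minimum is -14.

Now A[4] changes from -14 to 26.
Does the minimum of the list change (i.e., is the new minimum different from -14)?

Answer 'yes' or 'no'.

Answer: yes

Derivation:
Old min = -14
Change: A[4] -14 -> 26
Changed element was the min; new min must be rechecked.
New min = -7; changed? yes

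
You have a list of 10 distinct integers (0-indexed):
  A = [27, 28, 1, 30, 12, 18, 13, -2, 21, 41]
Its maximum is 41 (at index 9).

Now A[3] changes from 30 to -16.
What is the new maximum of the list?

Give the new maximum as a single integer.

Answer: 41

Derivation:
Old max = 41 (at index 9)
Change: A[3] 30 -> -16
Changed element was NOT the old max.
  New max = max(old_max, new_val) = max(41, -16) = 41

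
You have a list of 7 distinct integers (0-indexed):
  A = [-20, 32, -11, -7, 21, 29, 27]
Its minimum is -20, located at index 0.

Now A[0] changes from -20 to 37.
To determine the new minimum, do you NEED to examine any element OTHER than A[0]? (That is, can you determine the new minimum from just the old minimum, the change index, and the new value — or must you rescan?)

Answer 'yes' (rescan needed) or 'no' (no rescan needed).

Answer: yes

Derivation:
Old min = -20 at index 0
Change at index 0: -20 -> 37
Index 0 WAS the min and new value 37 > old min -20. Must rescan other elements to find the new min.
Needs rescan: yes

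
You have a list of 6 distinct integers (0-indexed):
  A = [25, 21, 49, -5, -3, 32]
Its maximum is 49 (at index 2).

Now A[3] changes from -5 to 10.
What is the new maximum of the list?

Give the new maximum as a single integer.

Answer: 49

Derivation:
Old max = 49 (at index 2)
Change: A[3] -5 -> 10
Changed element was NOT the old max.
  New max = max(old_max, new_val) = max(49, 10) = 49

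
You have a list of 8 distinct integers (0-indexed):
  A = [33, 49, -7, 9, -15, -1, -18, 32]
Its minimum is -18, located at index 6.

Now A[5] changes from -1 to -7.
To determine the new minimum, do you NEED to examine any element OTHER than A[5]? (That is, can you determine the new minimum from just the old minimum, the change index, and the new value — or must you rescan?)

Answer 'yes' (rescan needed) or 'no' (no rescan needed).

Answer: no

Derivation:
Old min = -18 at index 6
Change at index 5: -1 -> -7
Index 5 was NOT the min. New min = min(-18, -7). No rescan of other elements needed.
Needs rescan: no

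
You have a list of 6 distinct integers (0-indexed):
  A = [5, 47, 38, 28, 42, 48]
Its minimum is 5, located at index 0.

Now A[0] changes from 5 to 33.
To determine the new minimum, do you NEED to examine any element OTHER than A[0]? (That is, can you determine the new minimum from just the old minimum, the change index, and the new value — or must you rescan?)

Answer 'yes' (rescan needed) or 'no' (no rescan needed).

Answer: yes

Derivation:
Old min = 5 at index 0
Change at index 0: 5 -> 33
Index 0 WAS the min and new value 33 > old min 5. Must rescan other elements to find the new min.
Needs rescan: yes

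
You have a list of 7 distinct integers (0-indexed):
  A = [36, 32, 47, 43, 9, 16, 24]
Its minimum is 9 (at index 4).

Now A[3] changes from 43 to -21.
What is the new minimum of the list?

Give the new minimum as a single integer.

Old min = 9 (at index 4)
Change: A[3] 43 -> -21
Changed element was NOT the old min.
  New min = min(old_min, new_val) = min(9, -21) = -21

Answer: -21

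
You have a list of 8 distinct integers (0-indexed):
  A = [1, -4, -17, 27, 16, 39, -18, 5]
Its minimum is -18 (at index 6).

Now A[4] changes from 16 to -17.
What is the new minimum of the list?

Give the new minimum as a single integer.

Answer: -18

Derivation:
Old min = -18 (at index 6)
Change: A[4] 16 -> -17
Changed element was NOT the old min.
  New min = min(old_min, new_val) = min(-18, -17) = -18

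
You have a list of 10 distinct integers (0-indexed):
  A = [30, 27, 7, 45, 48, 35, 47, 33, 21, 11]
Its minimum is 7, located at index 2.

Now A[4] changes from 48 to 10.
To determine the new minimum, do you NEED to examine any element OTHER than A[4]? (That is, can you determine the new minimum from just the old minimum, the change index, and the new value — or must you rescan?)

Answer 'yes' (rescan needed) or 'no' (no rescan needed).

Old min = 7 at index 2
Change at index 4: 48 -> 10
Index 4 was NOT the min. New min = min(7, 10). No rescan of other elements needed.
Needs rescan: no

Answer: no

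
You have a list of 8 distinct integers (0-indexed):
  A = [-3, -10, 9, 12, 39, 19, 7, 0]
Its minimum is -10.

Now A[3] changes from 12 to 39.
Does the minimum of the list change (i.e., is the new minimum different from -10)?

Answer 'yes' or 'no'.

Old min = -10
Change: A[3] 12 -> 39
Changed element was NOT the min; min changes only if 39 < -10.
New min = -10; changed? no

Answer: no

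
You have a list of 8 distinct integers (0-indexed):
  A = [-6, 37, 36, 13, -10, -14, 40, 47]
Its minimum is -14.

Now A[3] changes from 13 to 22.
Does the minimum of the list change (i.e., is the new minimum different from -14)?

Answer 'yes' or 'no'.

Old min = -14
Change: A[3] 13 -> 22
Changed element was NOT the min; min changes only if 22 < -14.
New min = -14; changed? no

Answer: no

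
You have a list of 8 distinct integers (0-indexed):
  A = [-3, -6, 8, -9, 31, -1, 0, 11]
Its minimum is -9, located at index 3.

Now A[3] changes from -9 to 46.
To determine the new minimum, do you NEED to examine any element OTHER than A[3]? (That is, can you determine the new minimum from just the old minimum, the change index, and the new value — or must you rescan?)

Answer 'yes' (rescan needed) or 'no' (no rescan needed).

Answer: yes

Derivation:
Old min = -9 at index 3
Change at index 3: -9 -> 46
Index 3 WAS the min and new value 46 > old min -9. Must rescan other elements to find the new min.
Needs rescan: yes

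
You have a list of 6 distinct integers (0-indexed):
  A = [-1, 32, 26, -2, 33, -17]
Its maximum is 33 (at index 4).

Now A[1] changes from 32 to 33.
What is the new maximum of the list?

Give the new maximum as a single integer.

Answer: 33

Derivation:
Old max = 33 (at index 4)
Change: A[1] 32 -> 33
Changed element was NOT the old max.
  New max = max(old_max, new_val) = max(33, 33) = 33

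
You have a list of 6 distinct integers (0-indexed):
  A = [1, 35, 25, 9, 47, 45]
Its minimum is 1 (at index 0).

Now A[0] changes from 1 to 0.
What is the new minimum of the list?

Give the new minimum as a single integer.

Old min = 1 (at index 0)
Change: A[0] 1 -> 0
Changed element WAS the min. Need to check: is 0 still <= all others?
  Min of remaining elements: 9
  New min = min(0, 9) = 0

Answer: 0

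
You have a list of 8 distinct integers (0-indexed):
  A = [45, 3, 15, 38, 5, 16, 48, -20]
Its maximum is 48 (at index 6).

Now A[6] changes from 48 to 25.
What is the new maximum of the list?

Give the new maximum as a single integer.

Old max = 48 (at index 6)
Change: A[6] 48 -> 25
Changed element WAS the max -> may need rescan.
  Max of remaining elements: 45
  New max = max(25, 45) = 45

Answer: 45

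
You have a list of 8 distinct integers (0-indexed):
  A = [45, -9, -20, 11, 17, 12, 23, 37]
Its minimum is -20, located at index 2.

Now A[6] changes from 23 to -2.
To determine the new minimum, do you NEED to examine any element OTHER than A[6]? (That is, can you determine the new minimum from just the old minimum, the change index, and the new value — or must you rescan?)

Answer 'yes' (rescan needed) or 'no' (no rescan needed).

Old min = -20 at index 2
Change at index 6: 23 -> -2
Index 6 was NOT the min. New min = min(-20, -2). No rescan of other elements needed.
Needs rescan: no

Answer: no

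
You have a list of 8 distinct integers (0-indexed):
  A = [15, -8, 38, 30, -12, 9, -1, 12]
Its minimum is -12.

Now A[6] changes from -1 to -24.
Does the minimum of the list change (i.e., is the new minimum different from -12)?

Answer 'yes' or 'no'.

Old min = -12
Change: A[6] -1 -> -24
Changed element was NOT the min; min changes only if -24 < -12.
New min = -24; changed? yes

Answer: yes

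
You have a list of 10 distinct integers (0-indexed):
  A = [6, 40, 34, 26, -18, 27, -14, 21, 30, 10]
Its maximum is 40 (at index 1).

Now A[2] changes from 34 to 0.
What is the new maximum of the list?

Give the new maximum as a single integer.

Answer: 40

Derivation:
Old max = 40 (at index 1)
Change: A[2] 34 -> 0
Changed element was NOT the old max.
  New max = max(old_max, new_val) = max(40, 0) = 40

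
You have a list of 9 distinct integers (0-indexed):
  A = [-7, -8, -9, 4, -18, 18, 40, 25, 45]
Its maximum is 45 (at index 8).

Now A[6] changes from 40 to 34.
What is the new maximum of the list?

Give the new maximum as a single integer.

Old max = 45 (at index 8)
Change: A[6] 40 -> 34
Changed element was NOT the old max.
  New max = max(old_max, new_val) = max(45, 34) = 45

Answer: 45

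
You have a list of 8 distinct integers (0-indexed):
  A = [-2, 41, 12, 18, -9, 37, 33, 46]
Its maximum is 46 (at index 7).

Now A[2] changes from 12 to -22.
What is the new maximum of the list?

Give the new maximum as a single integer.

Old max = 46 (at index 7)
Change: A[2] 12 -> -22
Changed element was NOT the old max.
  New max = max(old_max, new_val) = max(46, -22) = 46

Answer: 46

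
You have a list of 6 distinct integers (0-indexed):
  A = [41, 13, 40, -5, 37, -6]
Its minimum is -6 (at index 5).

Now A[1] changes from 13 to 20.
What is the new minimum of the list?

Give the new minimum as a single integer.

Answer: -6

Derivation:
Old min = -6 (at index 5)
Change: A[1] 13 -> 20
Changed element was NOT the old min.
  New min = min(old_min, new_val) = min(-6, 20) = -6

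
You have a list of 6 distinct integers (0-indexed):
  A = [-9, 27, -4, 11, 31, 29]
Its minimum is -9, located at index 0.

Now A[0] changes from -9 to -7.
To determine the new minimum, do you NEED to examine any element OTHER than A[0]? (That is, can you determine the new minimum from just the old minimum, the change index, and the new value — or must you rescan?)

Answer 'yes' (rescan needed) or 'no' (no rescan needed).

Old min = -9 at index 0
Change at index 0: -9 -> -7
Index 0 WAS the min and new value -7 > old min -9. Must rescan other elements to find the new min.
Needs rescan: yes

Answer: yes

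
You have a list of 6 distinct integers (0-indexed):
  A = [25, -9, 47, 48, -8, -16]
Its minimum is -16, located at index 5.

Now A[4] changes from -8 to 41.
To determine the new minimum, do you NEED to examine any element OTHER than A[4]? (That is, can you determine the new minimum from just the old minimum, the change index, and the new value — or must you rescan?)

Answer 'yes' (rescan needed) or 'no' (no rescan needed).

Answer: no

Derivation:
Old min = -16 at index 5
Change at index 4: -8 -> 41
Index 4 was NOT the min. New min = min(-16, 41). No rescan of other elements needed.
Needs rescan: no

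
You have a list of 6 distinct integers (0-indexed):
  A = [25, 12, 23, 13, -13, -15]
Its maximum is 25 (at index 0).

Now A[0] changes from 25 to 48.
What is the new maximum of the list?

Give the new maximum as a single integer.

Old max = 25 (at index 0)
Change: A[0] 25 -> 48
Changed element WAS the max -> may need rescan.
  Max of remaining elements: 23
  New max = max(48, 23) = 48

Answer: 48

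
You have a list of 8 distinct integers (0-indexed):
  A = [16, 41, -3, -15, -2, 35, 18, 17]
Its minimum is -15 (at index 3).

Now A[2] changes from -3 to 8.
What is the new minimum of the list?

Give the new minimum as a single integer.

Old min = -15 (at index 3)
Change: A[2] -3 -> 8
Changed element was NOT the old min.
  New min = min(old_min, new_val) = min(-15, 8) = -15

Answer: -15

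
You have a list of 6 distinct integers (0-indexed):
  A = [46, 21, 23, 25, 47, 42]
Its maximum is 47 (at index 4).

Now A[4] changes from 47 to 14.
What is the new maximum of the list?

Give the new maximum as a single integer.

Old max = 47 (at index 4)
Change: A[4] 47 -> 14
Changed element WAS the max -> may need rescan.
  Max of remaining elements: 46
  New max = max(14, 46) = 46

Answer: 46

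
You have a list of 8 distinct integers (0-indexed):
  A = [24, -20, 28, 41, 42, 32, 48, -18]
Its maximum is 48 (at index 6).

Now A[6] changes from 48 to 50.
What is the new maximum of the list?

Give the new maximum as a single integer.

Old max = 48 (at index 6)
Change: A[6] 48 -> 50
Changed element WAS the max -> may need rescan.
  Max of remaining elements: 42
  New max = max(50, 42) = 50

Answer: 50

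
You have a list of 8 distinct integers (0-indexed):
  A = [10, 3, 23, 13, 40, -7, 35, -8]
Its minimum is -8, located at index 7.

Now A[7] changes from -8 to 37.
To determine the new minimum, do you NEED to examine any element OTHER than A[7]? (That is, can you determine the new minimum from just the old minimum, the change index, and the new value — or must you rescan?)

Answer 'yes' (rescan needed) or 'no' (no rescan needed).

Answer: yes

Derivation:
Old min = -8 at index 7
Change at index 7: -8 -> 37
Index 7 WAS the min and new value 37 > old min -8. Must rescan other elements to find the new min.
Needs rescan: yes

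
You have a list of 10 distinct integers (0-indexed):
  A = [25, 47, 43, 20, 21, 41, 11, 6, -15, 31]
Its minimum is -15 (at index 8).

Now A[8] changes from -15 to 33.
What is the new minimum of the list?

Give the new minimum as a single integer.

Answer: 6

Derivation:
Old min = -15 (at index 8)
Change: A[8] -15 -> 33
Changed element WAS the min. Need to check: is 33 still <= all others?
  Min of remaining elements: 6
  New min = min(33, 6) = 6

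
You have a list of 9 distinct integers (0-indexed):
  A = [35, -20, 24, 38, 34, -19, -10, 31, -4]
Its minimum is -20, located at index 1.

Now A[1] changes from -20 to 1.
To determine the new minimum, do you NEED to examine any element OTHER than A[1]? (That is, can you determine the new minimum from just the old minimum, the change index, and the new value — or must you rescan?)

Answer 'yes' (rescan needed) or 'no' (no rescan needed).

Answer: yes

Derivation:
Old min = -20 at index 1
Change at index 1: -20 -> 1
Index 1 WAS the min and new value 1 > old min -20. Must rescan other elements to find the new min.
Needs rescan: yes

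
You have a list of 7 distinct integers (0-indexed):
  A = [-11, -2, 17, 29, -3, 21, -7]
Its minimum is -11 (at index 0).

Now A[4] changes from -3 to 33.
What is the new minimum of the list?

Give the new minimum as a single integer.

Answer: -11

Derivation:
Old min = -11 (at index 0)
Change: A[4] -3 -> 33
Changed element was NOT the old min.
  New min = min(old_min, new_val) = min(-11, 33) = -11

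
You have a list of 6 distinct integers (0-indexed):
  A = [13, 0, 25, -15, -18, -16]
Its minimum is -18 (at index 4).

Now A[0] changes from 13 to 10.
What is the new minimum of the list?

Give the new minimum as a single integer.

Old min = -18 (at index 4)
Change: A[0] 13 -> 10
Changed element was NOT the old min.
  New min = min(old_min, new_val) = min(-18, 10) = -18

Answer: -18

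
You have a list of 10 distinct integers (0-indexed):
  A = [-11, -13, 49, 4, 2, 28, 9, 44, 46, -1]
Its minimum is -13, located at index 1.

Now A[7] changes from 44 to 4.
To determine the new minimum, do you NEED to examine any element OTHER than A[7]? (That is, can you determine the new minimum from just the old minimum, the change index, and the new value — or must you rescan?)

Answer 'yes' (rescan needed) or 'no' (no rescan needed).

Answer: no

Derivation:
Old min = -13 at index 1
Change at index 7: 44 -> 4
Index 7 was NOT the min. New min = min(-13, 4). No rescan of other elements needed.
Needs rescan: no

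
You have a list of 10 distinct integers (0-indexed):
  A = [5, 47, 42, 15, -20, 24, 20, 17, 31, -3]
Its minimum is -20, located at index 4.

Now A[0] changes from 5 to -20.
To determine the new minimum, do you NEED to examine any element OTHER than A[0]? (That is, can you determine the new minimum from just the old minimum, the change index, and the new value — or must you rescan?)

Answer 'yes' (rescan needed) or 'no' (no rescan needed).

Old min = -20 at index 4
Change at index 0: 5 -> -20
Index 0 was NOT the min. New min = min(-20, -20). No rescan of other elements needed.
Needs rescan: no

Answer: no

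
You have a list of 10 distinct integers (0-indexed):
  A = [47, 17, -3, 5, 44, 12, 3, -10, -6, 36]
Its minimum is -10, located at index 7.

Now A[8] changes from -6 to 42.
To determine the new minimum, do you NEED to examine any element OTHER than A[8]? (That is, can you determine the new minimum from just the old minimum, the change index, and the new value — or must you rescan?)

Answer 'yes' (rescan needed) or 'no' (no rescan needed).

Answer: no

Derivation:
Old min = -10 at index 7
Change at index 8: -6 -> 42
Index 8 was NOT the min. New min = min(-10, 42). No rescan of other elements needed.
Needs rescan: no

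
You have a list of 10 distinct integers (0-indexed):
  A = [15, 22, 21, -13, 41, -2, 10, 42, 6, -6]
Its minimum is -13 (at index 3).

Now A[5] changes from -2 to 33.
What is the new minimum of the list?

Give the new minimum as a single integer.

Answer: -13

Derivation:
Old min = -13 (at index 3)
Change: A[5] -2 -> 33
Changed element was NOT the old min.
  New min = min(old_min, new_val) = min(-13, 33) = -13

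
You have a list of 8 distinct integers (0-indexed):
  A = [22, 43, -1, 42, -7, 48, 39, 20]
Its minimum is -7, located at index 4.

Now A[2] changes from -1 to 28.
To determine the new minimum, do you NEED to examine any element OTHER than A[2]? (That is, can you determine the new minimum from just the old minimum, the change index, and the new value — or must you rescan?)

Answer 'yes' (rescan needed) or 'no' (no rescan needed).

Answer: no

Derivation:
Old min = -7 at index 4
Change at index 2: -1 -> 28
Index 2 was NOT the min. New min = min(-7, 28). No rescan of other elements needed.
Needs rescan: no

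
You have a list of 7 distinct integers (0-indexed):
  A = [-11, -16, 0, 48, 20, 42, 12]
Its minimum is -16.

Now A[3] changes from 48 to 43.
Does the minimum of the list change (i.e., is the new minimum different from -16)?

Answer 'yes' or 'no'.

Old min = -16
Change: A[3] 48 -> 43
Changed element was NOT the min; min changes only if 43 < -16.
New min = -16; changed? no

Answer: no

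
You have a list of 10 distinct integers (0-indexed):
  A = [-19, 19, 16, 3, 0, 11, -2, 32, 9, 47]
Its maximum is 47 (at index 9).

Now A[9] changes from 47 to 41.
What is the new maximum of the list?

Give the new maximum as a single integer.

Answer: 41

Derivation:
Old max = 47 (at index 9)
Change: A[9] 47 -> 41
Changed element WAS the max -> may need rescan.
  Max of remaining elements: 32
  New max = max(41, 32) = 41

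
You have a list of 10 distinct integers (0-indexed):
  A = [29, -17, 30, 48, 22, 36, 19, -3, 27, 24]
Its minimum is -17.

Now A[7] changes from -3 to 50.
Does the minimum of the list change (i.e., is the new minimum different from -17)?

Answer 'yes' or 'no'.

Old min = -17
Change: A[7] -3 -> 50
Changed element was NOT the min; min changes only if 50 < -17.
New min = -17; changed? no

Answer: no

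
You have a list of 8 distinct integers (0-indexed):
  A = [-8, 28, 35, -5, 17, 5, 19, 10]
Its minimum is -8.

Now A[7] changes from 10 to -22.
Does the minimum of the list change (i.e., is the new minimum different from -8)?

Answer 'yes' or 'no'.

Answer: yes

Derivation:
Old min = -8
Change: A[7] 10 -> -22
Changed element was NOT the min; min changes only if -22 < -8.
New min = -22; changed? yes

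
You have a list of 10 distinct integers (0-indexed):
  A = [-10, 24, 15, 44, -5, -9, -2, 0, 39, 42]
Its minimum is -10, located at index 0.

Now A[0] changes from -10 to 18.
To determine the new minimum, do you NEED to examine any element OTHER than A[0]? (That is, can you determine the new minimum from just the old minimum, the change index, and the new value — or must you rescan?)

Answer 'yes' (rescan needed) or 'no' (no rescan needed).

Answer: yes

Derivation:
Old min = -10 at index 0
Change at index 0: -10 -> 18
Index 0 WAS the min and new value 18 > old min -10. Must rescan other elements to find the new min.
Needs rescan: yes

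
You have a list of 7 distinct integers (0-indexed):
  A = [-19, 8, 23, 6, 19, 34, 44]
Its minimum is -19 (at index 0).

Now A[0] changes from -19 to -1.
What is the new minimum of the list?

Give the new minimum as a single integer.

Old min = -19 (at index 0)
Change: A[0] -19 -> -1
Changed element WAS the min. Need to check: is -1 still <= all others?
  Min of remaining elements: 6
  New min = min(-1, 6) = -1

Answer: -1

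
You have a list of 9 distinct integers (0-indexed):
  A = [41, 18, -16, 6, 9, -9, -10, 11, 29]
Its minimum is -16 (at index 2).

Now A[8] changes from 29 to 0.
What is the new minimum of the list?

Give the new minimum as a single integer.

Old min = -16 (at index 2)
Change: A[8] 29 -> 0
Changed element was NOT the old min.
  New min = min(old_min, new_val) = min(-16, 0) = -16

Answer: -16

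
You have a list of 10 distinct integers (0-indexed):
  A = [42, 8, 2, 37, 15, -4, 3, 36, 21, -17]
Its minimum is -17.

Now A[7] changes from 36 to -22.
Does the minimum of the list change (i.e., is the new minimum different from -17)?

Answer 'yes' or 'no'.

Answer: yes

Derivation:
Old min = -17
Change: A[7] 36 -> -22
Changed element was NOT the min; min changes only if -22 < -17.
New min = -22; changed? yes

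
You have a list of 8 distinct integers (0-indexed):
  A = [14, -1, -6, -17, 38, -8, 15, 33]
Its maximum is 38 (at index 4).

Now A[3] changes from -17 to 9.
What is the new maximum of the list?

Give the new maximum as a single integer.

Answer: 38

Derivation:
Old max = 38 (at index 4)
Change: A[3] -17 -> 9
Changed element was NOT the old max.
  New max = max(old_max, new_val) = max(38, 9) = 38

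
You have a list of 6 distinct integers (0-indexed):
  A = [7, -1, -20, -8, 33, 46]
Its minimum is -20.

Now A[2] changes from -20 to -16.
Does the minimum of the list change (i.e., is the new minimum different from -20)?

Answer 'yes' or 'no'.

Answer: yes

Derivation:
Old min = -20
Change: A[2] -20 -> -16
Changed element was the min; new min must be rechecked.
New min = -16; changed? yes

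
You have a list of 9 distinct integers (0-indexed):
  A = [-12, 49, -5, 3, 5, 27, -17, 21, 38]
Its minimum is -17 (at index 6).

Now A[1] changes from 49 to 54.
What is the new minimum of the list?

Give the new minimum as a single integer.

Old min = -17 (at index 6)
Change: A[1] 49 -> 54
Changed element was NOT the old min.
  New min = min(old_min, new_val) = min(-17, 54) = -17

Answer: -17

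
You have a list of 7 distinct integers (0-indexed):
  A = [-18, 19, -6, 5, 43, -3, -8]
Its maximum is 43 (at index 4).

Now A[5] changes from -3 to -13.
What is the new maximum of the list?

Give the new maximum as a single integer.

Old max = 43 (at index 4)
Change: A[5] -3 -> -13
Changed element was NOT the old max.
  New max = max(old_max, new_val) = max(43, -13) = 43

Answer: 43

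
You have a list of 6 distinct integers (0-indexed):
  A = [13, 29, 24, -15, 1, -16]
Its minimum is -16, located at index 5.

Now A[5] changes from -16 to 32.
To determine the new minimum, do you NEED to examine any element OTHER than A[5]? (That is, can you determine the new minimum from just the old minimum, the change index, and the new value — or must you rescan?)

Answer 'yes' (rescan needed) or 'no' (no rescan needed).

Old min = -16 at index 5
Change at index 5: -16 -> 32
Index 5 WAS the min and new value 32 > old min -16. Must rescan other elements to find the new min.
Needs rescan: yes

Answer: yes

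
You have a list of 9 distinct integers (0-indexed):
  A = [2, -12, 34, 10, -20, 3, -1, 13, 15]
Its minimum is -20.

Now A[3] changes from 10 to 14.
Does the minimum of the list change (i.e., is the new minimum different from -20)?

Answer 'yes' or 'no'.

Old min = -20
Change: A[3] 10 -> 14
Changed element was NOT the min; min changes only if 14 < -20.
New min = -20; changed? no

Answer: no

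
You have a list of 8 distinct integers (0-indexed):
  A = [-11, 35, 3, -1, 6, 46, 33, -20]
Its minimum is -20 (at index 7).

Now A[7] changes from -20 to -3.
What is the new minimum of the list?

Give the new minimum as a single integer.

Answer: -11

Derivation:
Old min = -20 (at index 7)
Change: A[7] -20 -> -3
Changed element WAS the min. Need to check: is -3 still <= all others?
  Min of remaining elements: -11
  New min = min(-3, -11) = -11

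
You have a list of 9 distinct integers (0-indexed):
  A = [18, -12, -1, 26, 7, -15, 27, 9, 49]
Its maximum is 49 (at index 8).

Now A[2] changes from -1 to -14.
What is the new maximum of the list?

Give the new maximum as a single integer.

Answer: 49

Derivation:
Old max = 49 (at index 8)
Change: A[2] -1 -> -14
Changed element was NOT the old max.
  New max = max(old_max, new_val) = max(49, -14) = 49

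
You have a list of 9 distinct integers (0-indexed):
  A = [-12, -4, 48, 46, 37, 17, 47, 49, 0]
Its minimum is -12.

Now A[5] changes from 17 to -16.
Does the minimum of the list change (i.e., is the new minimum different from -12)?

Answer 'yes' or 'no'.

Answer: yes

Derivation:
Old min = -12
Change: A[5] 17 -> -16
Changed element was NOT the min; min changes only if -16 < -12.
New min = -16; changed? yes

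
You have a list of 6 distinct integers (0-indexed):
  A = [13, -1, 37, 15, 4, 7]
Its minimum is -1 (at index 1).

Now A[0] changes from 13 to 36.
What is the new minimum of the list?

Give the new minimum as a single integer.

Answer: -1

Derivation:
Old min = -1 (at index 1)
Change: A[0] 13 -> 36
Changed element was NOT the old min.
  New min = min(old_min, new_val) = min(-1, 36) = -1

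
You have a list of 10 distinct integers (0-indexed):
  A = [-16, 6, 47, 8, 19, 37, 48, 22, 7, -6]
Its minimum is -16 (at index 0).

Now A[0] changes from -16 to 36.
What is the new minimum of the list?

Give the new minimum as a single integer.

Old min = -16 (at index 0)
Change: A[0] -16 -> 36
Changed element WAS the min. Need to check: is 36 still <= all others?
  Min of remaining elements: -6
  New min = min(36, -6) = -6

Answer: -6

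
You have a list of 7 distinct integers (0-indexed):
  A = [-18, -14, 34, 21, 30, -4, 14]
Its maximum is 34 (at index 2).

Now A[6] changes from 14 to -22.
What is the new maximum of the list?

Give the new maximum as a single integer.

Old max = 34 (at index 2)
Change: A[6] 14 -> -22
Changed element was NOT the old max.
  New max = max(old_max, new_val) = max(34, -22) = 34

Answer: 34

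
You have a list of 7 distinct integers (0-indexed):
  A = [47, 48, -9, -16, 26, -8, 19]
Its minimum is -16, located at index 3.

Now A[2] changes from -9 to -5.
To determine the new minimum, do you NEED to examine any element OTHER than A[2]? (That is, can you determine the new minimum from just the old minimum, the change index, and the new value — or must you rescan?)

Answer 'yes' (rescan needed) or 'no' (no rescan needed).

Old min = -16 at index 3
Change at index 2: -9 -> -5
Index 2 was NOT the min. New min = min(-16, -5). No rescan of other elements needed.
Needs rescan: no

Answer: no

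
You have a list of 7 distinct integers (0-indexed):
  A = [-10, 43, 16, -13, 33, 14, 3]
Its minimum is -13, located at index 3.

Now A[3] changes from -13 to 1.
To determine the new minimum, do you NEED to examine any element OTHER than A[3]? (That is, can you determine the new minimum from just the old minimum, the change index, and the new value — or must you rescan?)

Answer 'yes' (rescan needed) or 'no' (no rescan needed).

Old min = -13 at index 3
Change at index 3: -13 -> 1
Index 3 WAS the min and new value 1 > old min -13. Must rescan other elements to find the new min.
Needs rescan: yes

Answer: yes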